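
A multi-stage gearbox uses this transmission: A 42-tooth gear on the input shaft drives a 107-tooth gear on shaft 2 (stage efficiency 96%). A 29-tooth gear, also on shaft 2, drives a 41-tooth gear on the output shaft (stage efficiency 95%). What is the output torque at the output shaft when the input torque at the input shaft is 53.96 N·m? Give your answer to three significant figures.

177 N·m

Gear mesh: ratio = 107/42 = 2.5476; torque at shaft 2 = 53.96 × 2.5476 × 0.96 = 131.97 N·m.
Gear mesh: ratio = 41/29 = 1.4138; torque at the output shaft = 131.97 × 1.4138 × 0.95 = 177.25 N·m.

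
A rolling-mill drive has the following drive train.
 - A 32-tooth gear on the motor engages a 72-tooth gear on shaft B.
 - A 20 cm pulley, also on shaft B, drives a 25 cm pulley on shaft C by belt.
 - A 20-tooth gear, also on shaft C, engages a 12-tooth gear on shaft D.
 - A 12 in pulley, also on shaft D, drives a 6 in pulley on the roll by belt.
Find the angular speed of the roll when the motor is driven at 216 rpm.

256 rpm

gear mesh 72/32 = 2.25 → 216/2.25 = 96 rpm
belt 25/20 = 1.25 → 96/1.25 = 76.8 rpm
gear mesh 12/20 = 0.6 → 76.8/0.6 = 128 rpm
belt 6/12 = 0.5 → 128/0.5 = 256 rpm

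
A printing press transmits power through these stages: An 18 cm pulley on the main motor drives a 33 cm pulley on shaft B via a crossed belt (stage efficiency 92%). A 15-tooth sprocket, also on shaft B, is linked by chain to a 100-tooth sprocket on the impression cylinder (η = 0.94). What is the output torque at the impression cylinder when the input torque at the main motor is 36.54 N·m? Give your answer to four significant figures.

Belt: ratio = 33/18 = 1.8333; torque at shaft B = 36.54 × 1.8333 × 0.92 = 61.631 N·m.
Chain: ratio = 100/15 = 6.6667; torque at the impression cylinder = 61.631 × 6.6667 × 0.94 = 386.22 N·m.

386.2 N·m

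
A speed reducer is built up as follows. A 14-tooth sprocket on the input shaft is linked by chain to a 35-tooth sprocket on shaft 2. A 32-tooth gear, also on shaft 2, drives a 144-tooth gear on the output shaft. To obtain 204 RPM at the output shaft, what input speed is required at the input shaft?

Overall ratio R = 2.5 × 4.5 = 11.25.
Required input speed = output speed × R = 204 × 11.25 = 2295 RPM.

2295 RPM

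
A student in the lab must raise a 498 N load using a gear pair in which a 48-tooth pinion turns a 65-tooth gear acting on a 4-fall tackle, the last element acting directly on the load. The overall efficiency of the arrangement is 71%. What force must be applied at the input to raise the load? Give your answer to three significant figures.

Gear pair MA = 65/48 = 1.3542.
Block-and-tackle MA = number of supporting rope parts = 4.
Combined ideal MA = 1.3542 × 4 = 5.4167.
Actual MA = 5.4167 × 0.71 = 3.8458.
Effort = load / actual MA = 498 / 3.8458 = 129.49 N.

129 N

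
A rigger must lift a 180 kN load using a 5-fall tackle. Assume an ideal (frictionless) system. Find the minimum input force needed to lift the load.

Block-and-tackle MA = number of supporting rope parts = 5.
Effort = load / MA = 180 / 5 = 36 kN.

36 kN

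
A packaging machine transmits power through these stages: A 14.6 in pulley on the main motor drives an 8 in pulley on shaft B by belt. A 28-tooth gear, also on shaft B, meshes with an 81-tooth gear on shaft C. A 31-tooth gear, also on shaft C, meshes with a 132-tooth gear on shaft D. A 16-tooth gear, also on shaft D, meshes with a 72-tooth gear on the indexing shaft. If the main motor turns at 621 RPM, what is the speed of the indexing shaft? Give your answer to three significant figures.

the main motor → shaft B (belt, 8/14.6): 621 ÷ 0.54795 = 1133.3 RPM
shaft B → shaft C (gear mesh, 81/28): 1133.3 ÷ 2.8929 = 391.77 RPM
shaft C → shaft D (gear mesh, 132/31): 391.77 ÷ 4.2581 = 92.006 RPM
shaft D → the indexing shaft (gear mesh, 72/16): 92.006 ÷ 4.5 = 20.446 RPM

20.4 RPM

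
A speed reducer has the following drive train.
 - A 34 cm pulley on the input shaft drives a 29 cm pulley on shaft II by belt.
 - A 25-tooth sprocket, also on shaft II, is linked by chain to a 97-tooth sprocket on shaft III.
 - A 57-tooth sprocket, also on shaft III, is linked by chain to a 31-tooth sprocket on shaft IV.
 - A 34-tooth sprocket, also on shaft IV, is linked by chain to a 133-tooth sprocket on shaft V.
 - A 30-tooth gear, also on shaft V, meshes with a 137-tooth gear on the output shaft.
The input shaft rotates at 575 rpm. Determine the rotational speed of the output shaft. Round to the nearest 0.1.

17.9 rpm

Belt: ratio = 29/34 = 0.85294, so shaft II turns at 575 / 0.85294 = 674.14 rpm.
Chain: ratio = 97/25 = 3.88, so shaft III turns at 674.14 / 3.88 = 173.75 rpm.
Chain: ratio = 31/57 = 0.54386, so shaft IV turns at 173.75 / 0.54386 = 319.47 rpm.
Chain: ratio = 133/34 = 3.9118, so shaft V turns at 319.47 / 3.9118 = 81.669 rpm.
Gear mesh: ratio = 137/30 = 4.5667, so the output shaft turns at 81.669 / 4.5667 = 17.884 rpm.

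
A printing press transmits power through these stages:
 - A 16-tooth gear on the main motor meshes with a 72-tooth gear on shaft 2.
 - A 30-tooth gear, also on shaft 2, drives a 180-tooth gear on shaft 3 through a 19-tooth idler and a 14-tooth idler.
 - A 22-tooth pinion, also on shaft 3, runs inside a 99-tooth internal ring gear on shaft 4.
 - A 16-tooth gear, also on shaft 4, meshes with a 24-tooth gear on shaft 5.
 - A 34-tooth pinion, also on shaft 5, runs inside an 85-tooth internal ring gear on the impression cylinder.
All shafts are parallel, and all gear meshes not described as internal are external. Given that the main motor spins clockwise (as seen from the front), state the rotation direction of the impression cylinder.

the main motor → shaft 2: external mesh, 1 reversal → CCW.
shaft 2 → shaft 3: driver → idler → idler → driven is 3 external meshes, 3 reversals → CW.
shaft 3 → shaft 4: internal mesh, same direction → CW.
shaft 4 → shaft 5: external mesh, 1 reversal → CCW.
shaft 5 → the impression cylinder: internal mesh, same direction → CCW.
5 reversals in total — an odd number — so the impression cylinder turns opposite to the main motor.

counterclockwise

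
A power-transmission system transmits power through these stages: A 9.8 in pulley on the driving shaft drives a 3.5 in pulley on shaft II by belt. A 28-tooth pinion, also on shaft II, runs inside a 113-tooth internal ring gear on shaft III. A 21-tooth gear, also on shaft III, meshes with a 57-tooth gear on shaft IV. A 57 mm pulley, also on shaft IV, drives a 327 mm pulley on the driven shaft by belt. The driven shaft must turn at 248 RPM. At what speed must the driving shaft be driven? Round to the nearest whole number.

5566 RPM

Overall ratio R = 0.35714 × 4.0357 × 2.7143 × 5.7368 = 22.444.
Required input speed = output speed × R = 248 × 22.444 = 5566 RPM.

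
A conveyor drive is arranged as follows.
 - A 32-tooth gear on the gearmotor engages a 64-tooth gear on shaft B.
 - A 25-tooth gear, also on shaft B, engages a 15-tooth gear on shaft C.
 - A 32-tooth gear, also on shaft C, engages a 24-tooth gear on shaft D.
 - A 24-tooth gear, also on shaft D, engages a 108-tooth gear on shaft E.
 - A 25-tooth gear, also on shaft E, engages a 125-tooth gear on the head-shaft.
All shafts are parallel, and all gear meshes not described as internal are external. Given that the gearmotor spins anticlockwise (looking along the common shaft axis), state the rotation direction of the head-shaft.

the gearmotor → shaft B: external mesh, 1 reversal → CW.
shaft B → shaft C: external mesh, 1 reversal → CCW.
shaft C → shaft D: external mesh, 1 reversal → CW.
shaft D → shaft E: external mesh, 1 reversal → CCW.
shaft E → the head-shaft: external mesh, 1 reversal → CW.
5 reversals in total — an odd number — so the head-shaft turns opposite to the gearmotor.

clockwise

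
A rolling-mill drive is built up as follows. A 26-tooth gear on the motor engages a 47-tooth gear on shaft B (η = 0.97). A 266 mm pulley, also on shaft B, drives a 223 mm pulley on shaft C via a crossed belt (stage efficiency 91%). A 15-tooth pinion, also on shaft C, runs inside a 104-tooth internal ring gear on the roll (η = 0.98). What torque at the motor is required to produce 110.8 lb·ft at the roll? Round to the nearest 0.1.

12.2 lb·ft

Overall ratio R = 1.8077 × 0.83835 × 6.9333 = 10.507; overall efficiency η = 0.97 × 0.91 × 0.98 = 0.8650.
Input torque = output torque / (R × η) = 110.8 / (10.507 × 0.8650) = 12.19 lb·ft.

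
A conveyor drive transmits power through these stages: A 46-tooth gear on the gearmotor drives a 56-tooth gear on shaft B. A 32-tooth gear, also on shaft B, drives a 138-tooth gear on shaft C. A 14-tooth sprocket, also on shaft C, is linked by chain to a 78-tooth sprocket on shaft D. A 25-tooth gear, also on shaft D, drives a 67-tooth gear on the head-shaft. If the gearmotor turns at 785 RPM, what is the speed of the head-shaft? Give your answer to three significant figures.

gear mesh 56/46 = 1.2174 → 785/1.2174 = 644.82 RPM
gear mesh 138/32 = 4.3125 → 644.82/4.3125 = 149.52 RPM
chain 78/14 = 5.5714 → 149.52/5.5714 = 26.838 RPM
gear mesh 67/25 = 2.68 → 26.838/2.68 = 10.014 RPM

10.0 RPM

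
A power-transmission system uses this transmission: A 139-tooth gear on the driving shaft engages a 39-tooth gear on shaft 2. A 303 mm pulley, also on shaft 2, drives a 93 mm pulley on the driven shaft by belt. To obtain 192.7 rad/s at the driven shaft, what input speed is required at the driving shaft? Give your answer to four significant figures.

Overall ratio R = 0.28058 × 0.30693 = 0.086117.
Required input speed = output speed × R = 192.7 × 0.086117 = 16.595 rad/s.

16.59 rad/s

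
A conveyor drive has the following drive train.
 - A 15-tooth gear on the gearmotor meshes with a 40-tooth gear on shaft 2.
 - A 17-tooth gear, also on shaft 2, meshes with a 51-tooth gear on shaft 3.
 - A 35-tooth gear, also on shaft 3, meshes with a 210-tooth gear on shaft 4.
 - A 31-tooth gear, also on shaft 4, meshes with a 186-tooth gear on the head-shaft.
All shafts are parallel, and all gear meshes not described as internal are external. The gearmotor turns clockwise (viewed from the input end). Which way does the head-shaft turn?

clockwise

the gearmotor → shaft 2: external mesh, 1 reversal → CCW.
shaft 2 → shaft 3: external mesh, 1 reversal → CW.
shaft 3 → shaft 4: external mesh, 1 reversal → CCW.
shaft 4 → the head-shaft: external mesh, 1 reversal → CW.
4 reversals in total — an even number — so the head-shaft turns the same way as the gearmotor.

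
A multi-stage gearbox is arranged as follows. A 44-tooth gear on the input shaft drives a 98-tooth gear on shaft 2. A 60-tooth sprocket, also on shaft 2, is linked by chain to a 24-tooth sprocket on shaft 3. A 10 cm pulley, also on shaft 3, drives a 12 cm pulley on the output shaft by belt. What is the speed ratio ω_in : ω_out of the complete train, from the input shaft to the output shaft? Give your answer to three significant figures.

Each stage contributes driven/driver: gear mesh 98/44 = 2.2273, chain 24/60 = 0.4, belt 12/10 = 1.2.
Overall: 2.2273 × 0.4 × 1.2 = 1.0691.

1.07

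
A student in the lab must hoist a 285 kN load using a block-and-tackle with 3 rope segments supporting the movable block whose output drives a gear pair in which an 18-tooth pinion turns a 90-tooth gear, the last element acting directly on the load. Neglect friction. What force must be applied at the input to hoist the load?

Block-and-tackle MA = number of supporting rope parts = 3.
Gear pair MA = 90/18 = 5.
Combined ideal MA = 3 × 5 = 15.
Effort = load / MA = 285 / 15 = 19 kN.

19 kN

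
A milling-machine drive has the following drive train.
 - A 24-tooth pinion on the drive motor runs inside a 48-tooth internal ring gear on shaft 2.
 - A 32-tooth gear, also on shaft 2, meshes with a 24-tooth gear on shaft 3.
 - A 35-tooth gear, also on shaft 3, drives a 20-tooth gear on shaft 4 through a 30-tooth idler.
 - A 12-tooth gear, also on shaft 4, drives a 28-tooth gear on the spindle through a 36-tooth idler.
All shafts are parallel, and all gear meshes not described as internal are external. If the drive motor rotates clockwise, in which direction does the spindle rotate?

counterclockwise

the drive motor → shaft 2: internal mesh, same direction → CW.
shaft 2 → shaft 3: external mesh, 1 reversal → CCW.
shaft 3 → shaft 4: driver → idler → driven is 2 external meshes, 2 reversals → CCW.
shaft 4 → the spindle: driver → idler → driven is 2 external meshes, 2 reversals → CCW.
5 reversals in total — an odd number — so the spindle turns opposite to the drive motor.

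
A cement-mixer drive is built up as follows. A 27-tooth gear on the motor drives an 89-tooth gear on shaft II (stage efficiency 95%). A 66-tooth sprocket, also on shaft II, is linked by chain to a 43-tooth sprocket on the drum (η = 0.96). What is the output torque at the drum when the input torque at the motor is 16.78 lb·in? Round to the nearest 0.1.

32.9 lb·in

gear mesh 89/27 = 3.2963 → τ = 16.78·3.2963·0.95 = 52.546 lb·in
chain 43/66 = 0.65152 → τ = 52.546·0.65152·0.96 = 32.865 lb·in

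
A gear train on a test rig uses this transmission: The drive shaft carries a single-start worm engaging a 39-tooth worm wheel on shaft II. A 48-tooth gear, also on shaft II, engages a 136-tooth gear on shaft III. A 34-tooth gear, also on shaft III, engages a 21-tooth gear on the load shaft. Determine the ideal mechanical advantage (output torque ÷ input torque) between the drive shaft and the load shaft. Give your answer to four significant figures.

Each stage contributes driven/driver: worm 39/1 = 39, gear mesh 136/48 = 2.8333, gear mesh 21/34 = 0.61765.
Overall: 39 × 2.8333 × 0.61765 = 68.25.

68.25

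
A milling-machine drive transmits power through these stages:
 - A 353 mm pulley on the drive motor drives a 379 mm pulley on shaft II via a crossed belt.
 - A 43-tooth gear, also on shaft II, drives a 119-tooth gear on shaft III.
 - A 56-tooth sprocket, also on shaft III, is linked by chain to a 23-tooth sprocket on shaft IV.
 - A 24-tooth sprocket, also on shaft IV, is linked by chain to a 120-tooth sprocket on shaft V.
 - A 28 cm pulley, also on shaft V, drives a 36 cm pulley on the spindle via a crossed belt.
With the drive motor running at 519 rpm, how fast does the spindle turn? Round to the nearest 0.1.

66.2 rpm

belt 379/353 = 1.0737 → 519/1.0737 = 483.4 rpm
gear mesh 119/43 = 2.7674 → 483.4/2.7674 = 174.67 rpm
chain 23/56 = 0.41071 → 174.67/0.41071 = 425.29 rpm
chain 120/24 = 5 → 425.29/5 = 85.058 rpm
belt 36/28 = 1.2857 → 85.058/1.2857 = 66.156 rpm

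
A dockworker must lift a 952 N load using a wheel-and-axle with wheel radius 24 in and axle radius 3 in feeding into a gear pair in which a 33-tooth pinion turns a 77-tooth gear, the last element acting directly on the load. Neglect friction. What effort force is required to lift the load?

51 N

Wheel-and-axle MA = R/r = 24/3 = 8.
Gear pair MA = 77/33 = 2.3333.
Combined ideal MA = 8 × 2.3333 = 18.667.
Effort = load / MA = 952 / 18.667 = 51 N.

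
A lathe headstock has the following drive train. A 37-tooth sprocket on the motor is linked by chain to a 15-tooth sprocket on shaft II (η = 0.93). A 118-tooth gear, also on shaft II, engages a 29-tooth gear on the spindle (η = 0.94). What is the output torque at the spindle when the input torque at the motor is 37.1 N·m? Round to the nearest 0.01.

3.23 N·m

Chain: ratio = 15/37 = 0.40541; torque at shaft II = 37.1 × 0.40541 × 0.93 = 13.988 N·m.
Gear mesh: ratio = 29/118 = 0.24576; torque at the spindle = 13.988 × 0.24576 × 0.94 = 3.2314 N·m.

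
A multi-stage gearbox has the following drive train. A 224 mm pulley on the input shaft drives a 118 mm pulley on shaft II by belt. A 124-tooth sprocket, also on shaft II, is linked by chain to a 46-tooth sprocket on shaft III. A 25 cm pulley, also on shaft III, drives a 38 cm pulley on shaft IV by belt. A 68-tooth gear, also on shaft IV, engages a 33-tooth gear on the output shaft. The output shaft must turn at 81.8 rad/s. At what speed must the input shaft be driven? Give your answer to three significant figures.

Overall ratio R = 0.52679 × 0.37097 × 1.52 × 0.48529 = 0.14415.
Required input speed = output speed × R = 81.8 × 0.14415 = 11.792 rad/s.

11.8 rad/s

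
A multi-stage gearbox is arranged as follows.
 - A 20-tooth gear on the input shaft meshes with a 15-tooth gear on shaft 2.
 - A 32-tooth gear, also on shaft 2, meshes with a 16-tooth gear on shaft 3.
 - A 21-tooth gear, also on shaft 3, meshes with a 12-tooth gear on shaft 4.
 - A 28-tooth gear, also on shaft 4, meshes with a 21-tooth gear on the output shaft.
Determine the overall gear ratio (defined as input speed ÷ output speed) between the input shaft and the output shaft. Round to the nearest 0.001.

0.161

Each stage contributes driven/driver: gear mesh 15/20 = 0.75, gear mesh 16/32 = 0.5, gear mesh 12/21 = 0.57143, gear mesh 21/28 = 0.75.
Overall: 0.75 × 0.5 × 0.57143 × 0.75 = 0.16071.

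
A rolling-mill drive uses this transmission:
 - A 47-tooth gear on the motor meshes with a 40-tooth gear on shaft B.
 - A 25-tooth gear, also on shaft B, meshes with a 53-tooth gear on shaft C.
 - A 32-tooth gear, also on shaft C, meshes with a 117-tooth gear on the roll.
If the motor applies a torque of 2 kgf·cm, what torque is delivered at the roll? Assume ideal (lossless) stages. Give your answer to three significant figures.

13.2 kgf·cm

Gear mesh: ratio = 40/47 = 0.85106; torque at shaft B = 2 × 0.85106 = 1.7021 kgf·cm.
Gear mesh: ratio = 53/25 = 2.12; torque at shaft C = 1.7021 × 2.12 = 3.6085 kgf·cm.
Gear mesh: ratio = 117/32 = 3.6562; torque at the roll = 3.6085 × 3.6562 = 13.194 kgf·cm.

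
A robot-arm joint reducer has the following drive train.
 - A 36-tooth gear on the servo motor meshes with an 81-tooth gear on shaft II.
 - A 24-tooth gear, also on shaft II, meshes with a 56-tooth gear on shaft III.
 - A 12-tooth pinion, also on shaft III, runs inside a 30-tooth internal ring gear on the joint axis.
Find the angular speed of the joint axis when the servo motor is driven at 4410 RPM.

336 RPM

gear mesh 81/36 = 2.25 → 4410/2.25 = 1960 RPM
gear mesh 56/24 = 2.3333 → 1960/2.3333 = 840 RPM
internal gear 30/12 = 2.5 → 840/2.5 = 336 RPM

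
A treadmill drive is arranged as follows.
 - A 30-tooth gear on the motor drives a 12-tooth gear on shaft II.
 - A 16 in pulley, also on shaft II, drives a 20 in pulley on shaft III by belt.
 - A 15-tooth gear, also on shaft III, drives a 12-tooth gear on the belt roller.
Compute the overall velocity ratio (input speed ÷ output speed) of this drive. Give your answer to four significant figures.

0.4000

Each stage contributes driven/driver: gear mesh 12/30 = 0.4, belt 20/16 = 1.25, gear mesh 12/15 = 0.8.
Overall: 0.4 × 1.25 × 0.8 = 0.4.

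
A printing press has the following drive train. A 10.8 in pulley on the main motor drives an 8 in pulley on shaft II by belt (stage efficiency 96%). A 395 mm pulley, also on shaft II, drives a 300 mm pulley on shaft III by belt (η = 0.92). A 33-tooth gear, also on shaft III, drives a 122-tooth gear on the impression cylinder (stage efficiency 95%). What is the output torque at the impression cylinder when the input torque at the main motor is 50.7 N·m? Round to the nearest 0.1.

Belt: ratio = 8/10.8 = 0.74074; torque at shaft II = 50.7 × 0.74074 × 0.96 = 36.053 N·m.
Belt: ratio = 300/395 = 0.75949; torque at shaft III = 36.053 × 0.75949 × 0.92 = 25.192 N·m.
Gear mesh: ratio = 122/33 = 3.697; torque at the impression cylinder = 25.192 × 3.697 × 0.95 = 88.476 N·m.

88.5 N·m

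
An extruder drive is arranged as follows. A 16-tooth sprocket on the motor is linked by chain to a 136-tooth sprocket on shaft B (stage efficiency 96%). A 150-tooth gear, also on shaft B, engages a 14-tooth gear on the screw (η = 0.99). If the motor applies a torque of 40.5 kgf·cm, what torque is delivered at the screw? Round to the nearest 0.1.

30.5 kgf·cm

After the chain (136/16): 40.5 × 8.5 × 0.96 = 330.48 kgf·cm
After the gear mesh (14/150): 330.48 × 0.093333 × 0.99 = 30.536 kgf·cm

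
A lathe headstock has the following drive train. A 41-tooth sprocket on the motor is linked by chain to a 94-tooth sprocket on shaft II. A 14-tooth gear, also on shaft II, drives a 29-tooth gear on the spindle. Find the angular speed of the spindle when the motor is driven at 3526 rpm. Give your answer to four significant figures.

742.5 rpm

chain 94/41 = 2.2927 → 3526/2.2927 = 1537.9 rpm
gear mesh 29/14 = 2.0714 → 1537.9/2.0714 = 742.45 rpm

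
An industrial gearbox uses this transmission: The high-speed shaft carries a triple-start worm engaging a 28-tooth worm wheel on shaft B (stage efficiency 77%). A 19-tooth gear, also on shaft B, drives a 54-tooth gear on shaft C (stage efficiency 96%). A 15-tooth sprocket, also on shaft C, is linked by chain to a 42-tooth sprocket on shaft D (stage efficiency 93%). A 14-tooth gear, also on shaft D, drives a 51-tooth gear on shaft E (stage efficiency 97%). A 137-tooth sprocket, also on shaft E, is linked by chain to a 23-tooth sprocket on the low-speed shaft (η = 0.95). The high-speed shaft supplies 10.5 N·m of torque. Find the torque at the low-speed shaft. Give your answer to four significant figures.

Worm: ratio = 28/3 = 9.3333; torque at shaft B = 10.5 × 9.3333 × 0.77 = 75.46 N·m.
Gear mesh: ratio = 54/19 = 2.8421; torque at shaft C = 75.46 × 2.8421 × 0.96 = 205.89 N·m.
Chain: ratio = 42/15 = 2.8; torque at shaft D = 205.89 × 2.8 × 0.93 = 536.13 N·m.
Gear mesh: ratio = 51/14 = 3.6429; torque at shaft E = 536.13 × 3.6429 × 0.97 = 1894.4 N·m.
Chain: ratio = 23/137 = 0.16788; torque at the low-speed shaft = 1894.4 × 0.16788 × 0.95 = 302.14 N·m.

302.1 N·m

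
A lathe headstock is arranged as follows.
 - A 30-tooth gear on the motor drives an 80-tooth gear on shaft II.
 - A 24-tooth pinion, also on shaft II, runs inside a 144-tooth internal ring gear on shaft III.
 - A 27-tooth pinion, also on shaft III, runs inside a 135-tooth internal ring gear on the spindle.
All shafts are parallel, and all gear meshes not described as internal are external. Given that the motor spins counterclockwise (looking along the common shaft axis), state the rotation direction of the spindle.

clockwise

the motor → shaft II: external mesh, 1 reversal → CW.
shaft II → shaft III: internal mesh, same direction → CW.
shaft III → the spindle: internal mesh, same direction → CW.
1 reversal in total — an odd number — so the spindle turns opposite to the motor.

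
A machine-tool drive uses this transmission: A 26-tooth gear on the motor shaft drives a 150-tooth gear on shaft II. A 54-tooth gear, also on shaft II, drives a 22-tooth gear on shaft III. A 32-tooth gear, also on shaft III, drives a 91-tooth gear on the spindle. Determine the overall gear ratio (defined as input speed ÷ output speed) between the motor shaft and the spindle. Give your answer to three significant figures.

Each stage contributes driven/driver: gear mesh 150/26 = 5.7692, gear mesh 22/54 = 0.40741, gear mesh 91/32 = 2.8438.
Overall: 5.7692 × 0.40741 × 2.8438 = 6.684.

6.68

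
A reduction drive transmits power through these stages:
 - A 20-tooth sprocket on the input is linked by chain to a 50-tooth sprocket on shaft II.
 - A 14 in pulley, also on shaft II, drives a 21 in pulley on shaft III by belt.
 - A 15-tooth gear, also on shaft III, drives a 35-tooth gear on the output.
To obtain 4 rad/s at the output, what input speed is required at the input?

Overall ratio R = 2.5 × 1.5 × 2.3333 = 8.75.
Required input speed = output speed × R = 4 × 8.75 = 35 rad/s.

35 rad/s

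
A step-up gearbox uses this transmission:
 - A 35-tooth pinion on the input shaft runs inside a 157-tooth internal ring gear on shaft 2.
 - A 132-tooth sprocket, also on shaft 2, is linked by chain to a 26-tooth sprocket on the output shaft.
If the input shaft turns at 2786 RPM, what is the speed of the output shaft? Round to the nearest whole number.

the input shaft → shaft 2 (internal gear, 157/35): 2786 ÷ 4.4857 = 621.08 RPM
shaft 2 → the output shaft (chain, 26/132): 621.08 ÷ 0.19697 = 3153.2 RPM

3153 RPM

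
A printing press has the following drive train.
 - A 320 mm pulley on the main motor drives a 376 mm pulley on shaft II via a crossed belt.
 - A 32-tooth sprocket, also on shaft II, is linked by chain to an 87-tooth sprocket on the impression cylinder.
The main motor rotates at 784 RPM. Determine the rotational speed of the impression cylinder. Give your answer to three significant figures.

Belt: ratio = 376/320 = 1.175, so shaft II turns at 784 / 1.175 = 667.23 RPM.
Chain: ratio = 87/32 = 2.7188, so the impression cylinder turns at 667.23 / 2.7188 = 245.42 RPM.

245 RPM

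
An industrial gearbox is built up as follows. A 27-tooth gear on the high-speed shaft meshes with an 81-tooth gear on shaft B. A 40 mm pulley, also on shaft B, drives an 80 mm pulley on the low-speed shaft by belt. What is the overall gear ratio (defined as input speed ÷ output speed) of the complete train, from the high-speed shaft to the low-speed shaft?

Each stage contributes driven/driver: gear mesh 81/27 = 3, belt 80/40 = 2.
Overall: 3 × 2 = 6.

6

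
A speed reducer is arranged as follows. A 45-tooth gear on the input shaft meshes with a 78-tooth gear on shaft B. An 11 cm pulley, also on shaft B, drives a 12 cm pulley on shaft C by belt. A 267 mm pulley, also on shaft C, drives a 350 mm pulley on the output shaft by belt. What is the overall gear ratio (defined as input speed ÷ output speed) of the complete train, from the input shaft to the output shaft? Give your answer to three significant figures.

Each stage contributes driven/driver: gear mesh 78/45 = 1.7333, belt 12/11 = 1.0909, belt 350/267 = 1.3109.
Overall: 1.7333 × 1.0909 × 1.3109 = 2.4787.

2.48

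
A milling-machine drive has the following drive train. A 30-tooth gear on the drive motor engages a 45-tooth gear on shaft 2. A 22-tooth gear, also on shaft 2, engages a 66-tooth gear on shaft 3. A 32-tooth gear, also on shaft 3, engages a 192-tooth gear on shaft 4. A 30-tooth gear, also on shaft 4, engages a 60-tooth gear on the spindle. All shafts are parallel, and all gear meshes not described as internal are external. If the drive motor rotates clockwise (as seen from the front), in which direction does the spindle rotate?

the drive motor → shaft 2: external mesh, 1 reversal → CCW.
shaft 2 → shaft 3: external mesh, 1 reversal → CW.
shaft 3 → shaft 4: external mesh, 1 reversal → CCW.
shaft 4 → the spindle: external mesh, 1 reversal → CW.
4 reversals in total — an even number — so the spindle turns the same way as the drive motor.

clockwise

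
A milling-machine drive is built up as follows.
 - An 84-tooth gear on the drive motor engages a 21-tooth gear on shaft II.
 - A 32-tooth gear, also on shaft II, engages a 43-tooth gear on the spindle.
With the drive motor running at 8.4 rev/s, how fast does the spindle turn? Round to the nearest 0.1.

25.0 rev/s

Gear mesh: ratio = 21/84 = 0.25, so shaft II turns at 8.4 / 0.25 = 33.6 rev/s.
Gear mesh: ratio = 43/32 = 1.3438, so the spindle turns at 33.6 / 1.3438 = 25.005 rev/s.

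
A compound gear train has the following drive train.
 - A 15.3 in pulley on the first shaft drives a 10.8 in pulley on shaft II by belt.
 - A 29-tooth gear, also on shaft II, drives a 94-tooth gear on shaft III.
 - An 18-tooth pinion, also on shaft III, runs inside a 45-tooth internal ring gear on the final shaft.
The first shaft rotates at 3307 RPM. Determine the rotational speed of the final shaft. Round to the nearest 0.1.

578.1 RPM

belt 10.8/15.3 = 0.70588 → 3307/0.70588 = 4684.9 RPM
gear mesh 94/29 = 3.2414 → 4684.9/3.2414 = 1445.3 RPM
internal gear 45/18 = 2.5 → 1445.3/2.5 = 578.14 RPM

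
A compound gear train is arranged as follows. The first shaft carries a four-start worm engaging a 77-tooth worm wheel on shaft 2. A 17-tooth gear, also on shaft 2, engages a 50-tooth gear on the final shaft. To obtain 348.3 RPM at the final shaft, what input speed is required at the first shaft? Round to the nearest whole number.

Overall ratio R = 19.25 × 2.9412 = 56.618.
Required input speed = output speed × R = 348.3 × 56.618 = 19720 RPM.

19720 RPM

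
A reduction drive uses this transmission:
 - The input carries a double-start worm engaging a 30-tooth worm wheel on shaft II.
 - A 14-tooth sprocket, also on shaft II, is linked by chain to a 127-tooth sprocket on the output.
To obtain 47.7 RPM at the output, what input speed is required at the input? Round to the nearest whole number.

6491 RPM

Overall ratio R = 15 × 9.0714 = 136.07.
Required input speed = output speed × R = 47.7 × 136.07 = 6490.6 RPM.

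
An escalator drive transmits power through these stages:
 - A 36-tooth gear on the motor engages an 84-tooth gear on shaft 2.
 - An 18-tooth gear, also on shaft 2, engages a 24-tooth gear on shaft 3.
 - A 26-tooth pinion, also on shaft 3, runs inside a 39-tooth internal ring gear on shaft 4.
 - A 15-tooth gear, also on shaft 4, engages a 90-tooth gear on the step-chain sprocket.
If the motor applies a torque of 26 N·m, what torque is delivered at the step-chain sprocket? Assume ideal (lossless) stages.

728 N·m

After the gear mesh (84/36): 26 × 2.3333 = 60.667 N·m
After the gear mesh (24/18): 60.667 × 1.3333 = 80.889 N·m
After the internal gear (39/26): 80.889 × 1.5 = 121.33 N·m
After the gear mesh (90/15): 121.33 × 6 = 728 N·m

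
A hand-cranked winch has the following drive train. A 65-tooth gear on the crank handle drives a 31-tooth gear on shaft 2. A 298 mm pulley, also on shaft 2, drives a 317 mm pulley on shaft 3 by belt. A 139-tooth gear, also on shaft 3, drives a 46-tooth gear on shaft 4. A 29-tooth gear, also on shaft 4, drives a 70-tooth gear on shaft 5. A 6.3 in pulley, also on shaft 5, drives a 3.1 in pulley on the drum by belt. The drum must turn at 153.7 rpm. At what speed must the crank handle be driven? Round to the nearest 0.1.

Overall ratio R = 0.47692 × 1.0638 × 0.33094 × 2.4138 × 0.49206 = 0.19941.
Required input speed = output speed × R = 153.7 × 0.19941 = 30.65 rpm.

30.6 rpm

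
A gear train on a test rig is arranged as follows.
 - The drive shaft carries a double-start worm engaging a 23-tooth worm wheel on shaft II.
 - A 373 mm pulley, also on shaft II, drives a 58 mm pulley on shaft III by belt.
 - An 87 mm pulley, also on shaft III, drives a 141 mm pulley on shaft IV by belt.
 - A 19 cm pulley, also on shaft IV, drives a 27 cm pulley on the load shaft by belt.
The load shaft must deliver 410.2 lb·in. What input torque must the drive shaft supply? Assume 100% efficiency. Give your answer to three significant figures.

99.6 lb·in

Overall ratio R = 11.5 × 0.1555 × 1.6207 × 1.4211 = 4.1184.
Input torque = output torque / R = 410.2 / 4.1184 = 99.602 lb·in.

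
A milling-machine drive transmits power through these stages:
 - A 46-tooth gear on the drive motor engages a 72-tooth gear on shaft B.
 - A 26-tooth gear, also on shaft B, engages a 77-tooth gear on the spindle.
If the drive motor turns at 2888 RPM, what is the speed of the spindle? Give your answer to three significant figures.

623 RPM

Gear mesh: ratio = 72/46 = 1.5652, so shaft B turns at 2888 / 1.5652 = 1845.1 RPM.
Gear mesh: ratio = 77/26 = 2.9615, so the spindle turns at 1845.1 / 2.9615 = 623.02 RPM.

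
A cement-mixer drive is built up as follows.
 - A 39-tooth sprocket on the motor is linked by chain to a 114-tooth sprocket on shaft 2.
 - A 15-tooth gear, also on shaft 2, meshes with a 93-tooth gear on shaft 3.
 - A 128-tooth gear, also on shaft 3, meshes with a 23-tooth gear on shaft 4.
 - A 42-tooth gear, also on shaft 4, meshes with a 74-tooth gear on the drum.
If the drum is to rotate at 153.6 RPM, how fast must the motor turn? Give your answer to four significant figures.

881.3 RPM

Overall ratio R = 2.9231 × 6.2 × 0.17969 × 1.7619 = 5.7376.
Required input speed = output speed × R = 153.6 × 5.7376 = 881.3 RPM.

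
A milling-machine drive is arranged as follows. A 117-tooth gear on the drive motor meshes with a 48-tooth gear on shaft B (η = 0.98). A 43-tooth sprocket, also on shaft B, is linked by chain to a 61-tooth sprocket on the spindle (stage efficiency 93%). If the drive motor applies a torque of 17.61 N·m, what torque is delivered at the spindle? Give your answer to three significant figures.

Gear mesh: ratio = 48/117 = 0.41026; torque at shaft B = 17.61 × 0.41026 × 0.98 = 7.0801 N·m.
Chain: ratio = 61/43 = 1.4186; torque at the spindle = 7.0801 × 1.4186 × 0.93 = 9.3408 N·m.

9.34 N·m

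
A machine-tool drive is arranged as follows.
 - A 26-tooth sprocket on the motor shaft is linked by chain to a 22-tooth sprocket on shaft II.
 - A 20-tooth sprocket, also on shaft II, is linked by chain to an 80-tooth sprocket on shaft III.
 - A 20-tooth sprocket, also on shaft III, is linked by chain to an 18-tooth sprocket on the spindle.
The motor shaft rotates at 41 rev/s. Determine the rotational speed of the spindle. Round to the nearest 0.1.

13.5 rev/s

the motor shaft → shaft II (chain, 22/26): 41 ÷ 0.84615 = 48.455 rev/s
shaft II → shaft III (chain, 80/20): 48.455 ÷ 4 = 12.114 rev/s
shaft III → the spindle (chain, 18/20): 12.114 ÷ 0.9 = 13.46 rev/s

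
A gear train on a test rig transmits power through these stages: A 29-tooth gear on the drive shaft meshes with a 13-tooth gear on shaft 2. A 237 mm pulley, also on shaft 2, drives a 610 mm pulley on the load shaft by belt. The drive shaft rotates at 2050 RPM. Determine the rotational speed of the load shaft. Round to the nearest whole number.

1777 RPM

the drive shaft → shaft 2 (gear mesh, 13/29): 2050 ÷ 0.44828 = 4573.1 RPM
shaft 2 → the load shaft (belt, 610/237): 4573.1 ÷ 2.5738 = 1776.8 RPM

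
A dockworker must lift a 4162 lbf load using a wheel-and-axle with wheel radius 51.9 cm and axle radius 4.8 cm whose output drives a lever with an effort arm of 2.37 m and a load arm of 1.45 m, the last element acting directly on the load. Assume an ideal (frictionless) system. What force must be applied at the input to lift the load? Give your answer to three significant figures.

236 lbf

Wheel-and-axle MA = R/r = 51.9/4.8 = 10.812.
Lever MA = effort arm / load arm = 2.37/1.45 = 1.6345.
Combined ideal MA = 10.812 × 1.6345 = 17.673.
Effort = load / MA = 4162 / 17.673 = 235.5 lbf.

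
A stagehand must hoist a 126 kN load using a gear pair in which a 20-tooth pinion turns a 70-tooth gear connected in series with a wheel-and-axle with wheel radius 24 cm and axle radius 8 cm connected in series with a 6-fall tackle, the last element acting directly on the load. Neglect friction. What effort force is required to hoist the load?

Gear pair MA = 70/20 = 3.5.
Wheel-and-axle MA = R/r = 24/8 = 3.
Block-and-tackle MA = number of supporting rope parts = 6.
Combined ideal MA = 3.5 × 3 × 6 = 63.
Effort = load / MA = 126 / 63 = 2 kN.

2 kN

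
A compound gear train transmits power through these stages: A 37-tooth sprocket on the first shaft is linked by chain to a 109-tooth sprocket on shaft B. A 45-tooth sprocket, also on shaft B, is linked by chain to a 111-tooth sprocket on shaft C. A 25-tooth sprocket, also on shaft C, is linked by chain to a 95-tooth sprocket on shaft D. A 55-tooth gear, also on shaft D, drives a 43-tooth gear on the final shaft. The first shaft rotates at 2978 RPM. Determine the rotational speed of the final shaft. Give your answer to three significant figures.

Chain: ratio = 109/37 = 2.9459, so shaft B turns at 2978 / 2.9459 = 1010.9 RPM.
Chain: ratio = 111/45 = 2.4667, so shaft C turns at 1010.9 / 2.4667 = 409.82 RPM.
Chain: ratio = 95/25 = 3.8, so shaft D turns at 409.82 / 3.8 = 107.85 RPM.
Gear mesh: ratio = 43/55 = 0.78182, so the final shaft turns at 107.85 / 0.78182 = 137.94 RPM.

138 RPM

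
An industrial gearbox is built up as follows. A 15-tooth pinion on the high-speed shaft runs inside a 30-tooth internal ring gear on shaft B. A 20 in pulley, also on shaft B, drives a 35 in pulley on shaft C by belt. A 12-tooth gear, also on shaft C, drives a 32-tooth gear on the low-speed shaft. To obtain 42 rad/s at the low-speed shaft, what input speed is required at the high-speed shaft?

392 rad/s

Overall ratio R = 2 × 1.75 × 2.6667 = 9.3333.
Required input speed = output speed × R = 42 × 9.3333 = 392 rad/s.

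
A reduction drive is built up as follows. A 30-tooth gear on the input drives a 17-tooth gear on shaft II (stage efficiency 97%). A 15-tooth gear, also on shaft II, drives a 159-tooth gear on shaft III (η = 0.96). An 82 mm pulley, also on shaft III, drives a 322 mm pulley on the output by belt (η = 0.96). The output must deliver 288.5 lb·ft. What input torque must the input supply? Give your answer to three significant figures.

Overall ratio R = 0.56667 × 10.6 × 3.9268 = 23.587; overall efficiency η = 0.97 × 0.96 × 0.96 = 0.8940.
Input torque = output torque / (R × η) = 288.5 / (23.587 × 0.8940) = 13.682 lb·ft.

13.7 lb·ft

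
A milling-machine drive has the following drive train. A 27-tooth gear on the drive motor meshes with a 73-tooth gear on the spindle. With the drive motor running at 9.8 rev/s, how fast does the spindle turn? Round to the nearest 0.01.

3.62 rev/s

gear mesh 73/27 = 2.7037 → 9.8/2.7037 = 3.6247 rev/s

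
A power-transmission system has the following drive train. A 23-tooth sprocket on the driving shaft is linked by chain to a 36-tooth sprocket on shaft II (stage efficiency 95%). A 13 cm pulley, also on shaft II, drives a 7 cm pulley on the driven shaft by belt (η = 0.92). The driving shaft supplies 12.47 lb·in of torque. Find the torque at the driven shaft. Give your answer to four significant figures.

9.186 lb·in

Chain: ratio = 36/23 = 1.5652; torque at shaft II = 12.47 × 1.5652 × 0.95 = 18.542 lb·in.
Belt: ratio = 7/13 = 0.53846; torque at the driven shaft = 18.542 × 0.53846 × 0.92 = 9.1856 lb·in.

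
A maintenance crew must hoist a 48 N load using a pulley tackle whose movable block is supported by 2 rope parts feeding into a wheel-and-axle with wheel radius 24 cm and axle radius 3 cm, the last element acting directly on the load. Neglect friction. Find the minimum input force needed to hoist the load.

Block-and-tackle MA = number of supporting rope parts = 2.
Wheel-and-axle MA = R/r = 24/3 = 8.
Combined ideal MA = 2 × 8 = 16.
Effort = load / MA = 48 / 16 = 3 N.

3 N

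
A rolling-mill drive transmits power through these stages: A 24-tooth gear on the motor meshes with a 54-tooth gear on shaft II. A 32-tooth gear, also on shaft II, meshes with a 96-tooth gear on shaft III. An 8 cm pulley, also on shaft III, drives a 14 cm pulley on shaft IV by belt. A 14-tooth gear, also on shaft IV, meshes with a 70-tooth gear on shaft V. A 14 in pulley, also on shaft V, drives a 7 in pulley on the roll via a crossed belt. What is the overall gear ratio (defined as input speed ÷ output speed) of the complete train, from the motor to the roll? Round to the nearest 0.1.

29.5

Each stage contributes driven/driver: gear mesh 54/24 = 2.25, gear mesh 96/32 = 3, belt 14/8 = 1.75, gear mesh 70/14 = 5, belt 7/14 = 0.5.
Overall: 2.25 × 3 × 1.75 × 5 × 0.5 = 29.531.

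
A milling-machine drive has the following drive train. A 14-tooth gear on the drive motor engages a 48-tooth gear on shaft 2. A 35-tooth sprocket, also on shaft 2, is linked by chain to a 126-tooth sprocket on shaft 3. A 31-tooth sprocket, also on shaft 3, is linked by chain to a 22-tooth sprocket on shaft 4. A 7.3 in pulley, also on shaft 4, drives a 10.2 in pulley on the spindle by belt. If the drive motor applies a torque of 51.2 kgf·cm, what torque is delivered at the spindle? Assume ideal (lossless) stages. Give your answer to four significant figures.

Gear mesh: ratio = 48/14 = 3.4286; torque at shaft 2 = 51.2 × 3.4286 = 175.54 kgf·cm.
Chain: ratio = 126/35 = 3.6; torque at shaft 3 = 175.54 × 3.6 = 631.95 kgf·cm.
Chain: ratio = 22/31 = 0.70968; torque at shaft 4 = 631.95 × 0.70968 = 448.48 kgf·cm.
Belt: ratio = 10.2/7.3 = 1.3973; torque at the spindle = 448.48 × 1.3973 = 626.65 kgf·cm.

626.6 kgf·cm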